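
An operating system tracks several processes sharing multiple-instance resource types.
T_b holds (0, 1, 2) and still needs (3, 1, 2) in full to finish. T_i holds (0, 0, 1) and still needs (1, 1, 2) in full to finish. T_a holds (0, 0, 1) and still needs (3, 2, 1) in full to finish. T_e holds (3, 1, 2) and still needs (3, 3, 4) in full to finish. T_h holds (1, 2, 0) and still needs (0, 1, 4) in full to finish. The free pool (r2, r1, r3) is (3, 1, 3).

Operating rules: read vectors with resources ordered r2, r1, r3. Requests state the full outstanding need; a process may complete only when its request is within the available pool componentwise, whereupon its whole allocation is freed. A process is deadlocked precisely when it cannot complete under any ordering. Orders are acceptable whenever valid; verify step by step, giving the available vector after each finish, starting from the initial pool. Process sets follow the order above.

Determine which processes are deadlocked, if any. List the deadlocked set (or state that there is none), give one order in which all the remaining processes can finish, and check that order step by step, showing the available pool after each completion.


The deadlocked set is empty.
Key observation: T_b can run right away; the returned allocation unlocks the remaining processes in turn.
A valid finishing order for the others: T_b, T_h, T_e, T_i, T_a. Check, step by step:
  pool = (3, 1, 3)
  T_b needs (3, 1, 2) <= (3, 1, 3) -> finishes; pool += (0, 1, 2) = (3, 2, 5)
  T_h needs (0, 1, 4) <= (3, 2, 5) -> finishes; pool += (1, 2, 0) = (4, 4, 5)
  T_e needs (3, 3, 4) <= (4, 4, 5) -> finishes; pool += (3, 1, 2) = (7, 5, 7)
  T_i needs (1, 1, 2) <= (7, 5, 7) -> finishes; pool += (0, 0, 1) = (7, 5, 8)
  T_a needs (3, 2, 1) <= (7, 5, 8) -> finishes; pool += (0, 0, 1) = (7, 5, 9)


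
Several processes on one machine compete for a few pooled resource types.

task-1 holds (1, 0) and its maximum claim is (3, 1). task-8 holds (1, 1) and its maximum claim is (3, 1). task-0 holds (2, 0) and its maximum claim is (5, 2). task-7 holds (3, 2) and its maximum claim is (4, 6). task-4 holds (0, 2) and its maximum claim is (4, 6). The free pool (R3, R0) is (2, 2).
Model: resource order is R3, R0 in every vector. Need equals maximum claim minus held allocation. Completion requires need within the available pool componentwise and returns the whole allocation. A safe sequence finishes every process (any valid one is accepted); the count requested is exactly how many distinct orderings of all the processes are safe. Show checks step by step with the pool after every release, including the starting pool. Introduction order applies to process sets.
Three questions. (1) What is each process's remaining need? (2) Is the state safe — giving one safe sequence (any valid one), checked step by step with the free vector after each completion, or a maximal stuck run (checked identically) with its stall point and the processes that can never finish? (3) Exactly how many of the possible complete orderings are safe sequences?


(1) Remaining need (order R3, R0):
  task-1: (2, 1)
  task-8: (2, 0)
  task-0: (3, 2)
  task-7: (1, 4)
  task-4: (4, 4)
(2) The state is UNSAFE.
Key observation: task-1, task-8, task-0 can finish, but then (6, 3) is all there is, and the blocked group's R0 demands exceed it.
The run task-1, task-8, task-0 cannot be extended any further. Walking it through:
  pool = (2, 2)
  task-1 needs (2, 1) <= (2, 2) -> finishes; pool += (1, 0) = (3, 2)
  task-8 needs (2, 0) <= (3, 2) -> finishes; pool += (1, 1) = (4, 3)
  task-0 needs (3, 2) <= (4, 3) -> finishes; pool += (2, 0) = (6, 3)
  task-7 cannot run: need (1, 4) vs free (6, 3) (insufficient R0)
  task-4 cannot run: need (4, 4) vs free (6, 3) (insufficient R0)
Processes that can never finish: task-7 and task-4.
(3) The exact count: 0 of the possible complete orderings are safe sequences.


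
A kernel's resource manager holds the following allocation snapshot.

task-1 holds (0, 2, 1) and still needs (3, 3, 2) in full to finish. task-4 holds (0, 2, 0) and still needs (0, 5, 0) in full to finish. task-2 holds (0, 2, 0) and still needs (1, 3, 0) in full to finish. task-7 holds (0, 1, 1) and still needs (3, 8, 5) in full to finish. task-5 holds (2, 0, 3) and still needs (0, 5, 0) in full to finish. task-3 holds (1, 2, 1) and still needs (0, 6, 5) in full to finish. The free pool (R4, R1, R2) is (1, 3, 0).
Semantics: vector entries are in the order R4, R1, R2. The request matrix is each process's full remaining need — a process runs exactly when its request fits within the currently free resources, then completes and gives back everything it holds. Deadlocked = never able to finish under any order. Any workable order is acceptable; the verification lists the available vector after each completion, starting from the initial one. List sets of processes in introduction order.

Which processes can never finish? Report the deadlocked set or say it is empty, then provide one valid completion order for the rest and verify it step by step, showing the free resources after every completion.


Deadlocked set: task-7 and task-3.
Key observation: after task-2, task-5, task-4, task-1 complete, (3, 9, 4) is the best the pool ever gets, yet each leftover process wants more R2.
One completion order for the rest: task-2, task-5, task-4, task-1. Step-by-step check:
  pool = (1, 3, 0)
  run task-2 (needs (1, 3, 0), free (1, 3, 0)); after release of (0, 2, 0) the pool is (1, 5, 0)
  run task-5 (needs (0, 5, 0), free (1, 5, 0)); after release of (2, 0, 3) the pool is (3, 5, 3)
  run task-4 (needs (0, 5, 0), free (3, 5, 3)); after release of (0, 2, 0) the pool is (3, 7, 3)
  run task-1 (needs (3, 3, 2), free (3, 7, 3)); after release of (0, 2, 1) the pool is (3, 9, 4)
The blocked processes can never fit:
  task-7 cannot run: need (3, 8, 5) vs free (3, 9, 4) (insufficient R2)
  task-3 cannot run: need (0, 6, 5) vs free (3, 9, 4) (insufficient R2)


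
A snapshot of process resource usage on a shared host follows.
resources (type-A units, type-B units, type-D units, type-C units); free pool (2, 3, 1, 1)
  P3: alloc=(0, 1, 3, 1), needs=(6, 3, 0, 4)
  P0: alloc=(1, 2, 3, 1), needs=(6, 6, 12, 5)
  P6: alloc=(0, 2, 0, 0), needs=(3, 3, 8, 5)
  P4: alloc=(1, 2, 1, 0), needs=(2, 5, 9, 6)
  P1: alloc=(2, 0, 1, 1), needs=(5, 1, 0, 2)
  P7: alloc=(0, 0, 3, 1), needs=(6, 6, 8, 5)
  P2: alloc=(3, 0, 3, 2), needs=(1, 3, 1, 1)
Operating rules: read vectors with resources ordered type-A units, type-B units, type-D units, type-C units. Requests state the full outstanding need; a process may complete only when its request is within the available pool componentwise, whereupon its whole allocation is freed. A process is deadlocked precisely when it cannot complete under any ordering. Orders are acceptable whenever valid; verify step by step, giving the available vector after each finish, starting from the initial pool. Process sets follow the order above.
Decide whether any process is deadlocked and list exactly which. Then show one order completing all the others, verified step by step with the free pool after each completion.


Nothing here is deadlocked.
Key observation: P2 leads a chain of completions in which each release enables another process.
The rest can finish in the order P2, P1, P3, P6, P7, P4, P0. Step-by-step check:
  pool = (2, 3, 1, 1)
  P2: need (1, 3, 1, 1) fits (2, 3, 1, 1); releases (3, 0, 3, 2), pool now (5, 3, 4, 3)
  P1: need (5, 1, 0, 2) fits (5, 3, 4, 3); releases (2, 0, 1, 1), pool now (7, 3, 5, 4)
  P3: need (6, 3, 0, 4) fits (7, 3, 5, 4); releases (0, 1, 3, 1), pool now (7, 4, 8, 5)
  P6: need (3, 3, 8, 5) fits (7, 4, 8, 5); releases (0, 2, 0, 0), pool now (7, 6, 8, 5)
  P7: need (6, 6, 8, 5) fits (7, 6, 8, 5); releases (0, 0, 3, 1), pool now (7, 6, 11, 6)
  P4: need (2, 5, 9, 6) fits (7, 6, 11, 6); releases (1, 2, 1, 0), pool now (8, 8, 12, 6)
  P0: need (6, 6, 12, 5) fits (8, 8, 12, 6); releases (1, 2, 3, 1), pool now (9, 10, 15, 7)


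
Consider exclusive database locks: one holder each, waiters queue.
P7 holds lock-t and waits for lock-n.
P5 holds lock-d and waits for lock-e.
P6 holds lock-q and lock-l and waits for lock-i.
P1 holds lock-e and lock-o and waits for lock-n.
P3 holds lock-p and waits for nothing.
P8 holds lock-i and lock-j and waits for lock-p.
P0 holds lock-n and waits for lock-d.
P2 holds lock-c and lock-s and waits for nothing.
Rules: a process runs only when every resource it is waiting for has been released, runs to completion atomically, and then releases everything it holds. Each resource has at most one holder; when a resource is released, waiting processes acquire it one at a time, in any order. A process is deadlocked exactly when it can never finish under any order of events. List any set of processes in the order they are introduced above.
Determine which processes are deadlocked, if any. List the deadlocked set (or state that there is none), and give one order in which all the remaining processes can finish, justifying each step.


The deadlocked set is P7, P5, P1 and P0.
Key observation: the knot is the closed ring of waits P0 -> P5 -> P1 -> P0; P7 waits into the deadlock from upstream.
A valid finishing order for the others: P2, P3, P8, P6.
Step-by-step check:
  P2 waits on nothing -> runs at once and releases lock-c and lock-s
  P3 waits on nothing -> runs at once and releases lock-p
  P8: everything it awaited (lock-p) is free; runs, freeing lock-i and lock-j
  P6: everything it awaited (lock-i) is free; runs, freeing lock-q and lock-l


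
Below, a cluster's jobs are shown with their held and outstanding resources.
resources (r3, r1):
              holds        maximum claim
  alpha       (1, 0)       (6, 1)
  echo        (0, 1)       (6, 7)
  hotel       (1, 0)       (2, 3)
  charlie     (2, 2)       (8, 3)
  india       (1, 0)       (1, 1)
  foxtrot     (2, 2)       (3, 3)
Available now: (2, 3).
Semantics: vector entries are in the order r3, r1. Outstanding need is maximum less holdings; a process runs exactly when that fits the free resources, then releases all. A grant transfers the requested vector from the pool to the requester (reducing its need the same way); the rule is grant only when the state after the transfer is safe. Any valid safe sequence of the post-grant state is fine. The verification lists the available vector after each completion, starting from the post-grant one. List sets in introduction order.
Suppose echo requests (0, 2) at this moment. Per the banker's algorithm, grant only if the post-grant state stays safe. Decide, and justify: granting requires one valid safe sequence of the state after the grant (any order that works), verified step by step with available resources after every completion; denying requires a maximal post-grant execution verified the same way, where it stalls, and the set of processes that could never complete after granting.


GRANT — the state after the grant stays safe, e.g. via foxtrot, india, hotel, alpha, charlie, echo.
Key observation: the transfer keeps a workable pool ((2, 1)); foxtrot starts the safe sequence.
Check on the post-grant state, step by step:
  pool = (2, 1)
  foxtrot: need (1, 1) fits (2, 1); releases (2, 2), pool now (4, 3)
  india: need (0, 1) fits (4, 3); releases (1, 0), pool now (5, 3)
  hotel: need (1, 3) fits (5, 3); releases (1, 0), pool now (6, 3)
  alpha: need (5, 1) fits (6, 3); releases (1, 0), pool now (7, 3)
  charlie: need (6, 1) fits (7, 3); releases (2, 2), pool now (9, 5)
  echo: need (6, 4) fits (9, 5); releases (0, 3), pool now (9, 8)


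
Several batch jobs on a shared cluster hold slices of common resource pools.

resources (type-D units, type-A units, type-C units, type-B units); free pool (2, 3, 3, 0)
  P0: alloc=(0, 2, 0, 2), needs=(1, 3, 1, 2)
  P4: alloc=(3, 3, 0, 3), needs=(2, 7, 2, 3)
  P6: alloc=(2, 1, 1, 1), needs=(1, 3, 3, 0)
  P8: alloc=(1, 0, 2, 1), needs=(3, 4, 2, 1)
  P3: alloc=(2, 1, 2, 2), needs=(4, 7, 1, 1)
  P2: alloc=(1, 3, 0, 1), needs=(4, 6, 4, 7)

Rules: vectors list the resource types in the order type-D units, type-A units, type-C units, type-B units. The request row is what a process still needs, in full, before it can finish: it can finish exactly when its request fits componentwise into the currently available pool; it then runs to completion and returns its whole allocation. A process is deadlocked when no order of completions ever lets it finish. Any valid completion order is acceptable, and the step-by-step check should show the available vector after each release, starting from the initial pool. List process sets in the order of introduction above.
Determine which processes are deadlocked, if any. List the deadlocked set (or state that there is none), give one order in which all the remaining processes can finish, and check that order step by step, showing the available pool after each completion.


The deadlocked set is P4, P3 and P2.
Key observation: after P6, P8, P0 the pool peaks at (5, 6, 6, 4), and each blocked process is short somewhere: P4 on type-A units; P3 on type-A units; P2 on type-B units.
The rest can finish in the order P6, P8, P0. Verifying each step:
  pool = (2, 3, 3, 0)
  P6 needs (1, 3, 3, 0) <= (2, 3, 3, 0) -> finishes; pool += (2, 1, 1, 1) = (4, 4, 4, 1)
  P8 needs (3, 4, 2, 1) <= (4, 4, 4, 1) -> finishes; pool += (1, 0, 2, 1) = (5, 4, 6, 2)
  P0 needs (1, 3, 1, 2) <= (5, 4, 6, 2) -> finishes; pool += (0, 2, 0, 2) = (5, 6, 6, 4)
The stuck group stays short no matter what:
  blocked: P4 wants (2, 7, 2, 3), pool (5, 6, 6, 4) — not enough type-A units
  blocked: P3 wants (4, 7, 1, 1), pool (5, 6, 6, 4) — not enough type-A units
  blocked: P2 wants (4, 6, 4, 7), pool (5, 6, 6, 4) — not enough type-B units


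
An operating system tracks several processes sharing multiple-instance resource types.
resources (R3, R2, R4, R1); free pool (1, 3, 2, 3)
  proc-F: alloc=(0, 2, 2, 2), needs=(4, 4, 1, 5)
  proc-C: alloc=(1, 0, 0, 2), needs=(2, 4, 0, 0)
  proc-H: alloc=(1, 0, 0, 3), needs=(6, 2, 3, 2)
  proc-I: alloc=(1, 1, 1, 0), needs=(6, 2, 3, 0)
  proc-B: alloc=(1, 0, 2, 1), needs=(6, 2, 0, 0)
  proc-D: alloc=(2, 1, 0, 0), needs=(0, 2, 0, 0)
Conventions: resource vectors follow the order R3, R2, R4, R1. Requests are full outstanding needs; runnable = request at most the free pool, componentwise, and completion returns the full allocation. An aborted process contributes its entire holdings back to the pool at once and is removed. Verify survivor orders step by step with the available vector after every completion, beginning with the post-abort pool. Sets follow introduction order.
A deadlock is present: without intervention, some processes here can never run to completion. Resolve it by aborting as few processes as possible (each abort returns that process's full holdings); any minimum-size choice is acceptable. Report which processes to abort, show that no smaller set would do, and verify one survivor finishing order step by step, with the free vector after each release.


Abort proc-H and proc-B.
Key observation: proc-I could never have finished before the abort; with (2, 0, 2, 4) returned by proc-H and proc-B, it fits at step 4.
Why nothing smaller works — every single abort fails: proc-F alone leaves proc-H blocked (short on R3); proc-C alone leaves proc-H blocked (short on R3); proc-H alone leaves proc-I blocked (short on R3); proc-I alone leaves proc-H blocked (short on R3); proc-B alone leaves proc-H blocked (short on R3); proc-D alone leaves proc-H blocked (short on R3).
The survivors complete as proc-D, proc-C, proc-F, proc-I. Check, step by step (starting from the post-abort pool):
  pool = (3, 3, 4, 7)
  proc-D needs (0, 2, 0, 0) <= (3, 3, 4, 7) -> finishes; pool += (2, 1, 0, 0) = (5, 4, 4, 7)
  proc-C needs (2, 4, 0, 0) <= (5, 4, 4, 7) -> finishes; pool += (1, 0, 0, 2) = (6, 4, 4, 9)
  proc-F needs (4, 4, 1, 5) <= (6, 4, 4, 9) -> finishes; pool += (0, 2, 2, 2) = (6, 6, 6, 11)
  proc-I needs (6, 2, 3, 0) <= (6, 6, 6, 11) -> finishes; pool += (1, 1, 1, 0) = (7, 7, 7, 11)


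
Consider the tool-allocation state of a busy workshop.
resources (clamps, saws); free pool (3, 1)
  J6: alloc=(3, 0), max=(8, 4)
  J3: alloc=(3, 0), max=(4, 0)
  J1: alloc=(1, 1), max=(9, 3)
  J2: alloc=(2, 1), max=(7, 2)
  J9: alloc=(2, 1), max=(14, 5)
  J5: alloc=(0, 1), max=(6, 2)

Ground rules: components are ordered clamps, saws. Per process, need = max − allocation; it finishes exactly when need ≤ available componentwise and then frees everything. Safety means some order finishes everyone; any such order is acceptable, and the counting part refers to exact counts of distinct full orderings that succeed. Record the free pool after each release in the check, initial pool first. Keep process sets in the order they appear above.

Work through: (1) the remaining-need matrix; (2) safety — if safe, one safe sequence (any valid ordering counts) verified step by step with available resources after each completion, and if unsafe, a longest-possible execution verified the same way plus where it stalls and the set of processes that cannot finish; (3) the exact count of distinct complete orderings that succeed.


(1) Remaining need (order clamps, saws):
  J6: (5, 4)
  J3: (1, 0)
  J1: (8, 2)
  J2: (5, 1)
  J9: (12, 4)
  J5: (6, 1)
(2) The state is SAFE; one workable sequence: J3, J2, J1, J5, J6, J9.
Key observation: reading the order forward, J2 is the first process whose need (5, 1) meets the free pool (6, 1) exactly on a resource it requests.
Walking it through:
  pool = (3, 1)
  run J3 (needs (1, 0), free (3, 1)); after release of (3, 0) the pool is (6, 1)
  run J2 (needs (5, 1), free (6, 1)); after release of (2, 1) the pool is (8, 2)
  run J1 (needs (8, 2), free (8, 2)); after release of (1, 1) the pool is (9, 3)
  run J5 (needs (6, 1), free (9, 3)); after release of (0, 1) the pool is (9, 4)
  run J6 (needs (5, 4), free (9, 4)); after release of (3, 0) the pool is (12, 4)
  run J9 (needs (12, 4), free (12, 4)); after release of (2, 1) the pool is (14, 5)
(3) The exact count: 3 of the possible complete orderings are safe sequences.


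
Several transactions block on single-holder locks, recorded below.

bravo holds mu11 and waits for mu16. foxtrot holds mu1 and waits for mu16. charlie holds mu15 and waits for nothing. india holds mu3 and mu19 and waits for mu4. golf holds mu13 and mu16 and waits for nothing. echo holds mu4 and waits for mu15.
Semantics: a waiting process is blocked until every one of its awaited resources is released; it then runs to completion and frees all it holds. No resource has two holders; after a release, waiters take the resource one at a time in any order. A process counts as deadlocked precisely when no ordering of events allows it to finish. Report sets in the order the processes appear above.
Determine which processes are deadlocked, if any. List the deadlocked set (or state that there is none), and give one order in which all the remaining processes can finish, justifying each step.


Nothing here is deadlocked.
Key observation: no waiting chain loops back on itself — every chain ends at a process that waits on nothing, so everyone eventually runs.
A valid finishing order for the others: charlie, echo, golf, foxtrot, bravo, india.
Walking it through:
  charlie waits on nothing -> runs at once and releases mu15
  run echo (all its waits — mu15 — are resolved); releases mu4
  golf waits on nothing -> runs at once and releases mu13 and mu16
  run foxtrot (all its waits — mu16 — are resolved); releases mu1
  run bravo (all its waits — mu16 — are resolved); releases mu11
  run india (all its waits — mu4 — are resolved); releases mu3 and mu19


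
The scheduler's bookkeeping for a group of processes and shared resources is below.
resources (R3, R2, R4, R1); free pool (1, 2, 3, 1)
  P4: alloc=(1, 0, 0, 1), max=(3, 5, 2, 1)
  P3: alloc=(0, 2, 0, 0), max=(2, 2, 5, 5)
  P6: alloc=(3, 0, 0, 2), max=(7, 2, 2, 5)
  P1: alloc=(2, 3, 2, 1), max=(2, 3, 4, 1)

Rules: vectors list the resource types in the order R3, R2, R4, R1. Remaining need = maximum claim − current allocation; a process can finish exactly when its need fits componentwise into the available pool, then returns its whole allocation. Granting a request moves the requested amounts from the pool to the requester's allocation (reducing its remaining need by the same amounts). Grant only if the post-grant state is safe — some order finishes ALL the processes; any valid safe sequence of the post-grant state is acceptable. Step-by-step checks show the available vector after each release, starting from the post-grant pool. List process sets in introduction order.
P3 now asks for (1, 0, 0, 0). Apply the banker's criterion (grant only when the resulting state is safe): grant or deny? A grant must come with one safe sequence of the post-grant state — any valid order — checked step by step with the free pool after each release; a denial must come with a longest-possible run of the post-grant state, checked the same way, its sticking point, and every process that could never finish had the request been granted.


DENY — the pretend-granted state is unsafe.
Key observation: after P1, P4 the pool peaks at (3, 5, 5, 3), and each blocked process is short somewhere: P3 on R1; P6 on R3.
On the post-grant state, P1, P4 is a maximal run — nothing extends it. Walking it through:
  pool = (0, 2, 3, 1)
  P1: need (0, 0, 2, 0) fits (0, 2, 3, 1); releases (2, 3, 2, 1), pool now (2, 5, 5, 2)
  P4: need (2, 5, 2, 0) fits (2, 5, 5, 2); releases (1, 0, 0, 1), pool now (3, 5, 5, 3)
  P3 cannot run: need (1, 0, 5, 5) vs free (3, 5, 5, 3) (insufficient R1)
  P6 cannot run: need (4, 2, 2, 3) vs free (3, 5, 5, 3) (insufficient R3)
Post-grant, the permanently blocked set is P3 and P6.


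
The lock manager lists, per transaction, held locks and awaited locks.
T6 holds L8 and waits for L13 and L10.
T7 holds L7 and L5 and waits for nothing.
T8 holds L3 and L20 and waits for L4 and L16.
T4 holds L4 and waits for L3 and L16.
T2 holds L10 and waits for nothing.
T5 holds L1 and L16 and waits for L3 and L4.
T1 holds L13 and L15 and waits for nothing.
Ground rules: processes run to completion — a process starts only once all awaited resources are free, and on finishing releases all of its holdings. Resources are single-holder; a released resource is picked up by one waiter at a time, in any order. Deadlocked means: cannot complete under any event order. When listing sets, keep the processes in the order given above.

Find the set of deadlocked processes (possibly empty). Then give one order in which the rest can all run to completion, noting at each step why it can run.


Deadlocked set: T8, T4 and T5.
Key observation: T8 -> T4 -> T8 is a circular wait — nothing in it can go first; T5 is caught in further circular waits.
The rest can finish in the order T2, T1, T7, T6.
Check, step by step:
  T2: no waits; runs immediately, freeing L10
  T1: no waits; runs immediately, freeing L13 and L15
  T7: no waits; runs immediately, freeing L7 and L5
  T6: everything it awaited (L13 and L10) is free; runs, freeing L8


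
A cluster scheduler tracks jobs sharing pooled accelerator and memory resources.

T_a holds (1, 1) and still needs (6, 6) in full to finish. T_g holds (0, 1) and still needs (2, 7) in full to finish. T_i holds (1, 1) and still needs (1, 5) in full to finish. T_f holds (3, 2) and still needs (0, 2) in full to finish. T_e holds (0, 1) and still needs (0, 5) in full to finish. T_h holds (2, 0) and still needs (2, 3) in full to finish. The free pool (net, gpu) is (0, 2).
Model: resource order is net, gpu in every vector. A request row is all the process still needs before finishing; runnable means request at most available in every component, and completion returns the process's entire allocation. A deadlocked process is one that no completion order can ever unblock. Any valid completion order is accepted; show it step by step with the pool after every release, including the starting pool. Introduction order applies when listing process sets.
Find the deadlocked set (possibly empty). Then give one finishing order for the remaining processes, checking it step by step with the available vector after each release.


The deadlocked set is T_a, T_g, T_i and T_e.
Key observation: the pool after T_f, T_h is (5, 4); every surviving request exceeds it in gpu, so progress ends there.
One completion order for the rest: T_f, T_h. Step-by-step check:
  pool = (0, 2)
  run T_f (needs (0, 2), free (0, 2)); after release of (3, 2) the pool is (3, 4)
  run T_h (needs (2, 3), free (3, 4)); after release of (2, 0) the pool is (5, 4)
The blocked processes can never fit:
  T_a cannot run: need (6, 6) vs free (5, 4) (insufficient net and gpu)
  T_g cannot run: need (2, 7) vs free (5, 4) (insufficient gpu)
  T_i cannot run: need (1, 5) vs free (5, 4) (insufficient gpu)
  T_e cannot run: need (0, 5) vs free (5, 4) (insufficient gpu)


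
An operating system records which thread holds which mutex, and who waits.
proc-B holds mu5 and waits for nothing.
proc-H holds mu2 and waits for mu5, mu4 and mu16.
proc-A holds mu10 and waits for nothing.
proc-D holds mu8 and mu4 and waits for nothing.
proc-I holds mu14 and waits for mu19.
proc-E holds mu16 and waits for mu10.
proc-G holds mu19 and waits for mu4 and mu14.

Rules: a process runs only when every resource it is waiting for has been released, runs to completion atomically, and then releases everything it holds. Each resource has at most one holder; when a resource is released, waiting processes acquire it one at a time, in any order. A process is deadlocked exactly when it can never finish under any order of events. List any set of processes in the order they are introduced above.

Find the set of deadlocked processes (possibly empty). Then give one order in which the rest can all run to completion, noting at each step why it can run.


The deadlocked set is proc-I and proc-G.
Key observation: the wait chain closes on itself along proc-I -> proc-G -> proc-I; no other process is dragged down with it.
One completion order for the rest: proc-D, proc-A, proc-B, proc-E, proc-H.
Check, step by step:
  proc-D waits on nothing -> runs at once and releases mu8 and mu4
  proc-A waits on nothing -> runs at once and releases mu10
  proc-B waits on nothing -> runs at once and releases mu5
  proc-E: everything it awaited (mu10) is free; runs, freeing mu16
  proc-H: everything it awaited (mu5, mu4 and mu16) is free; runs, freeing mu2


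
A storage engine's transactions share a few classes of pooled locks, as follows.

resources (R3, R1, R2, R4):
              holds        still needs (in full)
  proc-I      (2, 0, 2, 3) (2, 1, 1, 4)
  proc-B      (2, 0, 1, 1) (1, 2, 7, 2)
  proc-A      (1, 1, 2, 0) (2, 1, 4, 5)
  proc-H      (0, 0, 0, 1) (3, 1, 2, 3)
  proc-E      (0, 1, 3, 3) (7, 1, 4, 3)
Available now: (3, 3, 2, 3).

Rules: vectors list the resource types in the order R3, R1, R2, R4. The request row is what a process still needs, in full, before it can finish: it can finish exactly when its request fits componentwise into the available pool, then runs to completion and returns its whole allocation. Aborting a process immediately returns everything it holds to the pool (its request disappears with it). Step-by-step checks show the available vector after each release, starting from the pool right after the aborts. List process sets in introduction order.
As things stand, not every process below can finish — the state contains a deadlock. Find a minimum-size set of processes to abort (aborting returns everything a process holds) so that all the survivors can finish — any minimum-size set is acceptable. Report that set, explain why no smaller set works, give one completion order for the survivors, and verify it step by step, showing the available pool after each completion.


The answer: abort proc-B.
Key observation: the deadlocked proc-E becomes finishable only because proc-B released (2, 0, 1, 1); it completes at step 4 below.
Why nothing smaller works: aborting no one leaves the state deadlocked as given.
Survivors finish in the order: proc-H, proc-I, proc-A, proc-E. Verifying each step (pool after the aborts first):
  pool = (5, 3, 3, 4)
  run proc-H (needs (3, 1, 2, 3), free (5, 3, 3, 4)); after release of (0, 0, 0, 1) the pool is (5, 3, 3, 5)
  run proc-I (needs (2, 1, 1, 4), free (5, 3, 3, 5)); after release of (2, 0, 2, 3) the pool is (7, 3, 5, 8)
  run proc-A (needs (2, 1, 4, 5), free (7, 3, 5, 8)); after release of (1, 1, 2, 0) the pool is (8, 4, 7, 8)
  run proc-E (needs (7, 1, 4, 3), free (8, 4, 7, 8)); after release of (0, 1, 3, 3) the pool is (8, 5, 10, 11)


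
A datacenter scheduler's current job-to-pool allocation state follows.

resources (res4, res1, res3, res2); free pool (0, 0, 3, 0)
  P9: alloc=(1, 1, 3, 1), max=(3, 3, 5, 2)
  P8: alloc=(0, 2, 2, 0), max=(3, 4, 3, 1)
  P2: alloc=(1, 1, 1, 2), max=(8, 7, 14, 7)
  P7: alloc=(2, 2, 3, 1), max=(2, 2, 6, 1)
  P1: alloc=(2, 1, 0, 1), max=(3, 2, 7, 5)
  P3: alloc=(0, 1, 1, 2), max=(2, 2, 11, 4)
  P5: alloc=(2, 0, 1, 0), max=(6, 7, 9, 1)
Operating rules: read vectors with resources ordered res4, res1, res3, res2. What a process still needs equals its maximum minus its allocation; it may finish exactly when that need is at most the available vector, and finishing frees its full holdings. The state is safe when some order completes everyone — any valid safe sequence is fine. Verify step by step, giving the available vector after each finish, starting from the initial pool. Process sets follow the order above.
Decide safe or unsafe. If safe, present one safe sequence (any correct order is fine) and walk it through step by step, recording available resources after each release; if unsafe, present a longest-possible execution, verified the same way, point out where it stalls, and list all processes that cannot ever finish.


SAFE — a valid safe sequence is P7, P9, P8, P3, P1, P5, P2.
Key observation: the order's first zero-slack moment is P7 ((0, 0, 3, 0) needed, (0, 0, 3, 0) free — a requested resource with nothing to spare).
Check, step by step:
  pool = (0, 0, 3, 0)
  run P7 (needs (0, 0, 3, 0), free (0, 0, 3, 0)); after release of (2, 2, 3, 1) the pool is (2, 2, 6, 1)
  run P9 (needs (2, 2, 2, 1), free (2, 2, 6, 1)); after release of (1, 1, 3, 1) the pool is (3, 3, 9, 2)
  run P8 (needs (3, 2, 1, 1), free (3, 3, 9, 2)); after release of (0, 2, 2, 0) the pool is (3, 5, 11, 2)
  run P3 (needs (2, 1, 10, 2), free (3, 5, 11, 2)); after release of (0, 1, 1, 2) the pool is (3, 6, 12, 4)
  run P1 (needs (1, 1, 7, 4), free (3, 6, 12, 4)); after release of (2, 1, 0, 1) the pool is (5, 7, 12, 5)
  run P5 (needs (4, 7, 8, 1), free (5, 7, 12, 5)); after release of (2, 0, 1, 0) the pool is (7, 7, 13, 5)
  run P2 (needs (7, 6, 13, 5), free (7, 7, 13, 5)); after release of (1, 1, 1, 2) the pool is (8, 8, 14, 7)


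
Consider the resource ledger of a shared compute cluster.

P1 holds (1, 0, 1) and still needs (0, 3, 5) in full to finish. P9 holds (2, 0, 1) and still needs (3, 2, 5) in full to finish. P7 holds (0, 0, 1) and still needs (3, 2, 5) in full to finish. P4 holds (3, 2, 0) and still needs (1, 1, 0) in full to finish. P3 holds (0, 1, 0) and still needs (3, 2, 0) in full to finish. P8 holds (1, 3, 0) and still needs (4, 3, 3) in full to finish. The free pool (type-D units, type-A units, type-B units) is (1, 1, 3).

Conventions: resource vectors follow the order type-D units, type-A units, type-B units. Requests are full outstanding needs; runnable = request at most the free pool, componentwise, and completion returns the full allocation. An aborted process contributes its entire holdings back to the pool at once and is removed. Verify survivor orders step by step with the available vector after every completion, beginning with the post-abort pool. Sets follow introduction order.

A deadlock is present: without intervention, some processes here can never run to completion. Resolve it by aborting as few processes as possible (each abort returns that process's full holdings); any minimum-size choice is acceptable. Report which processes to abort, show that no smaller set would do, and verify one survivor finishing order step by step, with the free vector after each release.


The answer: abort P9 and P7.
Key observation: no ordering could ever have run P1 before the abort of P9 and P7; with (2, 0, 2) back in the pool it fits at step 4.
Minimality, checking each single-abort alternative: P1 alone leaves P9 blocked (short on type-B units); P9 alone leaves P1 blocked (short on type-B units); P7 alone leaves P1 blocked (short on type-B units); P4 alone leaves P1 blocked (short on type-B units); P3 alone leaves P1 blocked (short on type-B units); P8 alone leaves P1 blocked (short on type-B units).
One survivor order: P4, P8, P3, P1. Check, step by step (post-abort pool first):
  pool = (3, 1, 5)
  P4 needs (1, 1, 0) <= (3, 1, 5) -> finishes; pool += (3, 2, 0) = (6, 3, 5)
  P8 needs (4, 3, 3) <= (6, 3, 5) -> finishes; pool += (1, 3, 0) = (7, 6, 5)
  P3 needs (3, 2, 0) <= (7, 6, 5) -> finishes; pool += (0, 1, 0) = (7, 7, 5)
  P1 needs (0, 3, 5) <= (7, 7, 5) -> finishes; pool += (1, 0, 1) = (8, 7, 6)


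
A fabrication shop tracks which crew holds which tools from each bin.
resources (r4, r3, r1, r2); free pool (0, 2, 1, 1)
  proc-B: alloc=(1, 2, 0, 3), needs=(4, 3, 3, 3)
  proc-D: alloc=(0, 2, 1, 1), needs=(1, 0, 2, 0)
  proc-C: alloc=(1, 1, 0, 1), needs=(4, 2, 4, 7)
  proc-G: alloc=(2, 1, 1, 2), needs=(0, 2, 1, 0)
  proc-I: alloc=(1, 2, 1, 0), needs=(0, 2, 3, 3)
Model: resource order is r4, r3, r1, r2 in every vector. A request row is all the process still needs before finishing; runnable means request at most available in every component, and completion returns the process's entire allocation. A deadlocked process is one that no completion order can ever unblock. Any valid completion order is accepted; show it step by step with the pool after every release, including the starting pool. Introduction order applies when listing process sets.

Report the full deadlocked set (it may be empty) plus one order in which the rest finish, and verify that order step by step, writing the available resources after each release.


Deadlocked set: proc-B and proc-C.
Key observation: the pool after proc-G, proc-D, proc-I is (3, 7, 4, 4); every surviving request exceeds it in r4, so progress ends there.
A valid finishing order for the others: proc-G, proc-D, proc-I. Verifying each step:
  pool = (0, 2, 1, 1)
  proc-G needs (0, 2, 1, 0) <= (0, 2, 1, 1) -> finishes; pool += (2, 1, 1, 2) = (2, 3, 2, 3)
  proc-D needs (1, 0, 2, 0) <= (2, 3, 2, 3) -> finishes; pool += (0, 2, 1, 1) = (2, 5, 3, 4)
  proc-I needs (0, 2, 3, 3) <= (2, 5, 3, 4) -> finishes; pool += (1, 2, 1, 0) = (3, 7, 4, 4)
None of the blocked processes ever fits:
  proc-B cannot run: need (4, 3, 3, 3) vs free (3, 7, 4, 4) (insufficient r4)
  proc-C cannot run: need (4, 2, 4, 7) vs free (3, 7, 4, 4) (insufficient r4 and r2)


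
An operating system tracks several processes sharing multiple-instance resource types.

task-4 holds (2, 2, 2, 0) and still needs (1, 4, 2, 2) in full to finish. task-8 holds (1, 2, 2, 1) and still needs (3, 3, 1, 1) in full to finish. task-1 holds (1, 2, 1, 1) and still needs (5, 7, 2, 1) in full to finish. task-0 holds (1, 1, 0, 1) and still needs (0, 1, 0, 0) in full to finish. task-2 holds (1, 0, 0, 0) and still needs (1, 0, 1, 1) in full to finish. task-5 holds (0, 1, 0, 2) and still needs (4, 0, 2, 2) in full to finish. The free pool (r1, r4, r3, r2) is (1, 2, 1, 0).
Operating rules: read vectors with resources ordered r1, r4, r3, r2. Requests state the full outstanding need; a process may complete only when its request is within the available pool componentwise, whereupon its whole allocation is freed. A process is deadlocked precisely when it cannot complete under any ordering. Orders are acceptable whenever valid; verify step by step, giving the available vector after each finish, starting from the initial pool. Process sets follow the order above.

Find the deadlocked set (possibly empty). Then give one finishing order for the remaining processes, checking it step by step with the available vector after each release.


The deadlocked set is empty.
Key observation: task-0 leads a chain of completions in which each release enables another process.
One completion order for the rest: task-0, task-2, task-8, task-4, task-5, task-1. Verifying each step:
  pool = (1, 2, 1, 0)
  task-0: need (0, 1, 0, 0) fits (1, 2, 1, 0); releases (1, 1, 0, 1), pool now (2, 3, 1, 1)
  task-2: need (1, 0, 1, 1) fits (2, 3, 1, 1); releases (1, 0, 0, 0), pool now (3, 3, 1, 1)
  task-8: need (3, 3, 1, 1) fits (3, 3, 1, 1); releases (1, 2, 2, 1), pool now (4, 5, 3, 2)
  task-4: need (1, 4, 2, 2) fits (4, 5, 3, 2); releases (2, 2, 2, 0), pool now (6, 7, 5, 2)
  task-5: need (4, 0, 2, 2) fits (6, 7, 5, 2); releases (0, 1, 0, 2), pool now (6, 8, 5, 4)
  task-1: need (5, 7, 2, 1) fits (6, 8, 5, 4); releases (1, 2, 1, 1), pool now (7, 10, 6, 5)


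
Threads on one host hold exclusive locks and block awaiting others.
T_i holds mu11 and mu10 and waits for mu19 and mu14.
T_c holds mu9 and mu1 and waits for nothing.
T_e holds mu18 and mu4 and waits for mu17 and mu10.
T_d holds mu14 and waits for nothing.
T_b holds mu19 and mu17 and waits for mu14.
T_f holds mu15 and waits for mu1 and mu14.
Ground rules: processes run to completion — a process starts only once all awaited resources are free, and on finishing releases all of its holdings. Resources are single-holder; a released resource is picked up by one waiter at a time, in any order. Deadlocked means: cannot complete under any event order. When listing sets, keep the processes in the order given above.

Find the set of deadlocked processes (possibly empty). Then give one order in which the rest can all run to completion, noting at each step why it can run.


Nothing here is deadlocked.
Key observation: every chain of waits terminates; starting from the processes that wait on nothing, all the rest unlock in turn.
A valid finishing order for the others: T_c, T_d, T_f, T_b, T_i, T_e.
Verifying each step:
  T_c: no waits; runs immediately, freeing mu9 and mu1
  T_d: no waits; runs immediately, freeing mu14
  T_f waits on mu1 and mu14 — all released -> runs and releases mu15
  T_b waits on mu14 — all released -> runs and releases mu19 and mu17
  T_i waits on mu19 and mu14 — all released -> runs and releases mu11 and mu10
  T_e waits on mu17 and mu10 — all released -> runs and releases mu18 and mu4


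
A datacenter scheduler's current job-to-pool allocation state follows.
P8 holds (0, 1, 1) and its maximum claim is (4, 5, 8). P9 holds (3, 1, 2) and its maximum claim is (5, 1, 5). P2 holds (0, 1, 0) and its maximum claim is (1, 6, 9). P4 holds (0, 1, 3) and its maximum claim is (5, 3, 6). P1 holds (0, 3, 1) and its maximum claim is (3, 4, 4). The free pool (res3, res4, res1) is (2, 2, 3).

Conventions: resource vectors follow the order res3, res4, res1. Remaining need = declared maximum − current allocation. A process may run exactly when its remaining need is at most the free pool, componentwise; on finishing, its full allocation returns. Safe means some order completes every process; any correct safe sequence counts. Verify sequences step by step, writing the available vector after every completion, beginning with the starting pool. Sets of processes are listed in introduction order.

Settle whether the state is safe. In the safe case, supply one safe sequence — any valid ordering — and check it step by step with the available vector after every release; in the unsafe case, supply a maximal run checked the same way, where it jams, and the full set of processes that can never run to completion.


SAFE — a valid safe sequence is P9, P1, P4, P2, P8.
Key observation: the order's first zero-slack moment is P9 ((2, 0, 3) needed, (2, 2, 3) free — a requested resource with nothing to spare).
Verifying each step:
  pool = (2, 2, 3)
  P9: need (2, 0, 3) fits (2, 2, 3); releases (3, 1, 2), pool now (5, 3, 5)
  P1: need (3, 1, 3) fits (5, 3, 5); releases (0, 3, 1), pool now (5, 6, 6)
  P4: need (5, 2, 3) fits (5, 6, 6); releases (0, 1, 3), pool now (5, 7, 9)
  P2: need (1, 5, 9) fits (5, 7, 9); releases (0, 1, 0), pool now (5, 8, 9)
  P8: need (4, 4, 7) fits (5, 8, 9); releases (0, 1, 1), pool now (5, 9, 10)


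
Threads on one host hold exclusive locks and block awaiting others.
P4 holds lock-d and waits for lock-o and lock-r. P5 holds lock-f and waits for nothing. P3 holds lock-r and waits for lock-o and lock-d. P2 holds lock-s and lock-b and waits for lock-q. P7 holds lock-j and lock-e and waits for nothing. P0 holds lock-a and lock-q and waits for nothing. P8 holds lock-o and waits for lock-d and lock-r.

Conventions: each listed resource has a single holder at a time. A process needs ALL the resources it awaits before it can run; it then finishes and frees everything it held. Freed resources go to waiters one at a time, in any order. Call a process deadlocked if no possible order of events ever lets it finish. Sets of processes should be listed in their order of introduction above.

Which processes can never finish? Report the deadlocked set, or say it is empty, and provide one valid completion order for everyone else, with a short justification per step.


Deadlocked set: P4, P3 and P8.
Key observation: along P4 -> P3 -> P4, each member waits on what the next one holds — a deadlock; P8 is caught in further circular waits.
A valid finishing order for the others: P0, P2, P7, P5.
Check, step by step:
  P0: no waits; runs immediately, freeing lock-a and lock-q
  P2 waits on lock-q — all released -> runs and releases lock-s and lock-b
  P7: no waits; runs immediately, freeing lock-j and lock-e
  P5: no waits; runs immediately, freeing lock-f
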